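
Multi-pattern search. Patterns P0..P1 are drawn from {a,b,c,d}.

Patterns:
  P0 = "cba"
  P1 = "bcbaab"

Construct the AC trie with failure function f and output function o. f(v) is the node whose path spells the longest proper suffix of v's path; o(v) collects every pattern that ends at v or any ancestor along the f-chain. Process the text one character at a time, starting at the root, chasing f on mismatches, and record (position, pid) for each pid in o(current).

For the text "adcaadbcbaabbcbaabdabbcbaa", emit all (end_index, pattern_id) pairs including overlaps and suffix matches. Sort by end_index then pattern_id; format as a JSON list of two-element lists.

Construct AC machine:
Trie nodes:
  n0 'ε': b→4 c→1
  n1 'c': b→2
  n2 'cb': a→3
  n3 'cba': ·  ←P0
  n4 'b': c→5
  n5 'bc': b→6
  n6 'bcb': a→7
  n7 'bcba': a→8
  n8 'bcbaa': b→9
  n9 'bcbaab': ·  ←P1

BFS fail/out derivation:
  fail(1) 'c': from fail(0)=0 chase 'c': 0 ⇒ 0;  out=∅∪out(0)=∅
  fail(4) 'b': from fail(0)=0 chase 'b': 0 ⇒ 0;  out=∅∪out(0)=∅
  fail(2) 'cb': from fail(1)=0 chase 'b': 0 ⇒ 4;  out=∅∪out(4)=∅
  fail(5) 'bc': from fail(4)=0 chase 'c': 0 ⇒ 1;  out=∅∪out(1)=∅
  fail(3) 'cba': from fail(2)=4 chase 'a': 4→0 ⇒ 0;  out={0}∪out(0)={0}
  fail(6) 'bcb': from fail(5)=1 chase 'b': 1 ⇒ 2;  out=∅∪out(2)=∅
  fail(7) 'bcba': from fail(6)=2 chase 'a': 2 ⇒ 3;  out=∅∪out(3)={0}
  fail(8) 'bcbaa': from fail(7)=3 chase 'a': 3→0 ⇒ 0;  out=∅∪out(0)=∅
  fail(9) 'bcbaab': from fail(8)=0 chase 'b': 0 ⇒ 4;  out={1}∪out(4)={1}

Scan:
i=0 'a': node 0→0
i=1 'd': node 0→0
i=2 'c': node 0→1
i=3 'a': node 1→0 (via fail)
i=4 'a': node 0→0
i=5 'd': node 0→0
i=6 'b': node 0→4
i=7 'c': node 4→5
i=8 'b': node 5→6
i=9 'a': node 6→7  emit P0@[7:9]
i=10 'a': node 7→8
i=11 'b': node 8→9  emit P1@[6:11]
i=12 'b': node 9→4 (via fail)
i=13 'c': node 4→5
i=14 'b': node 5→6
i=15 'a': node 6→7  emit P0@[13:15]
i=16 'a': node 7→8
i=17 'b': node 8→9  emit P1@[12:17]
i=18 'd': node 9→0 (via fail)
i=19 'a': node 0→0
i=20 'b': node 0→4
i=21 'b': node 4→4 (via fail)
i=22 'c': node 4→5
i=23 'b': node 5→6
i=24 'a': node 6→7  emit P0@[22:24]
i=25 'a': node 7→8

Result: [[9,0],[11,1],[15,0],[17,1],[24,0]]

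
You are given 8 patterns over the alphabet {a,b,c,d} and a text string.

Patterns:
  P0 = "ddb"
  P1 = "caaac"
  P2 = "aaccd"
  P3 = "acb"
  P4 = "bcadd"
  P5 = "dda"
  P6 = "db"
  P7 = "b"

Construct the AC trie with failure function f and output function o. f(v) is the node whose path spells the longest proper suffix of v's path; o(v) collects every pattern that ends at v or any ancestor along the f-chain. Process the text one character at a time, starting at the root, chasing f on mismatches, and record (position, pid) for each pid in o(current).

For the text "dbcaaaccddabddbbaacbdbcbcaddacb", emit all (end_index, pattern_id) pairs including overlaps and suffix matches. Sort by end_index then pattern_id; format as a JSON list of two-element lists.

Build:
Trie (insert patterns):
  n0 'ε': a→9 b→16 c→4 d→1
  n1 'd': b→22 d→2
  n2 'dd': a→21 b→3
  n3 'ddb': ·  [P0 ends]
  n4 'c': a→5
  n5 'ca': a→6
  n6 'caa': a→7
  n7 'caaa': c→8
  n8 'caaac': ·  [P1 ends]
  n9 'a': a→10 c→14
  n10 'aa': c→11
  n11 'aac': c→12
  n12 'aacc': d→13
  n13 'aaccd': ·  [P2 ends]
  n14 'ac': b→15
  n15 'acb': ·  [P3 ends]
  n16 'b': c→17  [P7 ends]
  n17 'bc': a→18
  n18 'bca': d→19
  n19 'bcad': d→20
  n20 'bcadd': ·  [P4 ends]
  n21 'dda': ·  [P5 ends]
  n22 'db': ·  [P6 ends]

Failure links (BFS by depth):
  fail(1) 'd': from fail(0)=0 chase 'd': 0 ⇒ 0;  out=∅∪out(0)=∅
  fail(4) 'c': from fail(0)=0 chase 'c': 0 ⇒ 0;  out=∅∪out(0)=∅
  fail(9) 'a': from fail(0)=0 chase 'a': 0 ⇒ 0;  out=∅∪out(0)=∅
  fail(16) 'b': from fail(0)=0 chase 'b': 0 ⇒ 0;  out={7}∪out(0)={7}
  fail(2) 'dd': from fail(1)=0 chase 'd': 0 ⇒ 1;  out=∅∪out(1)=∅
  fail(5) 'ca': from fail(4)=0 chase 'a': 0 ⇒ 9;  out=∅∪out(9)=∅
  fail(10) 'aa': from fail(9)=0 chase 'a': 0 ⇒ 9;  out=∅∪out(9)=∅
  fail(14) 'ac': from fail(9)=0 chase 'c': 0 ⇒ 4;  out=∅∪out(4)=∅
  fail(17) 'bc': from fail(16)=0 chase 'c': 0 ⇒ 4;  out=∅∪out(4)=∅
  fail(22) 'db': from fail(1)=0 chase 'b': 0 ⇒ 16;  out={6}∪out(16)={6,7}
  fail(3) 'ddb': from fail(2)=1 chase 'b': 1 ⇒ 22;  out={0}∪out(22)={0,6,7}
  fail(6) 'caa': from fail(5)=9 chase 'a': 9 ⇒ 10;  out=∅∪out(10)=∅
  fail(11) 'aac': from fail(10)=9 chase 'c': 9 ⇒ 14;  out=∅∪out(14)=∅
  fail(15) 'acb': from fail(14)=4 chase 'b': 4→0 ⇒ 16;  out={3}∪out(16)={3,7}
  fail(18) 'bca': from fail(17)=4 chase 'a': 4 ⇒ 5;  out=∅∪out(5)=∅
  fail(21) 'dda': from fail(2)=1 chase 'a': 1→0 ⇒ 9;  out={5}∪out(9)={5}
  fail(7) 'caaa': from fail(6)=10 chase 'a': 10→9 ⇒ 10;  out=∅∪out(10)=∅
  fail(12) 'aacc': from fail(11)=14 chase 'c': 14→4→0 ⇒ 4;  out=∅∪out(4)=∅
  fail(19) 'bcad': from fail(18)=5 chase 'd': 5→9→0 ⇒ 1;  out=∅∪out(1)=∅
  fail(8) 'caaac': from fail(7)=10 chase 'c': 10 ⇒ 11;  out={1}∪out(11)={1}
  fail(13) 'aaccd': from fail(12)=4 chase 'd': 4→0 ⇒ 1;  out={2}∪out(1)={2}
  fail(20) 'bcadd': from fail(19)=1 chase 'd': 1 ⇒ 2;  out={4}∪out(2)={4}

Run:
[0] read 'd'  n0⇒n1
[1] read 'b'  n1⇒n22  ** P6@[0:1],P7@[1:1]
[2] read 'c'  n22⇒n17 (via fail)
[3] read 'a'  n17⇒n18
[4] read 'a'  n18⇒n6 (via fail)
[5] read 'a'  n6⇒n7
[6] read 'c'  n7⇒n8  ** P1@[2:6]
[7] read 'c'  n8⇒n12 (via fail)
[8] read 'd'  n12⇒n13  ** P2@[4:8]
[9] read 'd'  n13⇒n2 (via fail)
[10] read 'a'  n2⇒n21  ** P5@[8:10]
[11] read 'b'  n21⇒n16 (via fail)  ** P7@[11:11]
[12] read 'd'  n16⇒n1 (via fail)
[13] read 'd'  n1⇒n2
[14] read 'b'  n2⇒n3  ** P0@[12:14],P6@[13:14],P7@[14:14]
[15] read 'b'  n3⇒n16 (via fail)  ** P7@[15:15]
[16] read 'a'  n16⇒n9 (via fail)
[17] read 'a'  n9⇒n10
[18] read 'c'  n10⇒n11
[19] read 'b'  n11⇒n15 (via fail)  ** P3@[17:19],P7@[19:19]
[20] read 'd'  n15⇒n1 (via fail)
[21] read 'b'  n1⇒n22  ** P6@[20:21],P7@[21:21]
[22] read 'c'  n22⇒n17 (via fail)
[23] read 'b'  n17⇒n16 (via fail)  ** P7@[23:23]
[24] read 'c'  n16⇒n17
[25] read 'a'  n17⇒n18
[26] read 'd'  n18⇒n19
[27] read 'd'  n19⇒n20  ** P4@[23:27]
[28] read 'a'  n20⇒n21 (via fail)  ** P5@[26:28]
[29] read 'c'  n21⇒n14 (via fail)
[30] read 'b'  n14⇒n15  ** P3@[28:30],P7@[30:30]

Matches: [[1,6],[1,7],[6,1],[8,2],[10,5],[11,7],[14,0],[14,6],[14,7],[15,7],[19,3],[19,7],[21,6],[21,7],[23,7],[27,4],[28,5],[30,3],[30,7]]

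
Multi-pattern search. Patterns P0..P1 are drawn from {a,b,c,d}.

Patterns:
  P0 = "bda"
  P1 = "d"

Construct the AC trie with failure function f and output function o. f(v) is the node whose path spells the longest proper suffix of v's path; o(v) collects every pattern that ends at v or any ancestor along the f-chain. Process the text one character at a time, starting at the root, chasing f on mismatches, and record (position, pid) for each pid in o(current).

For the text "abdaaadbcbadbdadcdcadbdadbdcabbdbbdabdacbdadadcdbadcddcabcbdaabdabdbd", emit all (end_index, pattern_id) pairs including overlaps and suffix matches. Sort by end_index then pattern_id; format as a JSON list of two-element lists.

Construct AC machine:
Trie nodes:
  0='ε' goto b→1 d→4
  1='b' goto d→2
  2='bd' goto a→3
  3='bda' goto ·  ←P0
  4='d' goto ·  ←P1

BFS fail/out derivation:
  fail(1) 'b': from fail(0)=0 chase 'b': 0 ⇒ 0;  out=∅∪out(0)=∅
  fail(4) 'd': from fail(0)=0 chase 'd': 0 ⇒ 0;  out={1}∪out(0)={1}
  fail(2) 'bd': from fail(1)=0 chase 'd': 0 ⇒ 4;  out=∅∪out(4)={1}
  fail(3) 'bda': from fail(2)=4 chase 'a': 4→0 ⇒ 0;  out={0}∪out(0)={0}

Text stream:
pos 0 'a': at 0
pos 1 'b': at 1
pos 2 'd': at 2  ** P1@[2:2]
pos 3 'a': at 3  ** P0@[1:3]
pos 4 'a': at 0 (via fail)
pos 5 'a': at 0
pos 6 'd': at 4  ** P1@[6:6]
pos 7 'b': at 1 (via fail)
pos 8 'c': at 0 (via fail)
pos 9 'b': at 1
pos 10 'a': at 0 (via fail)
pos 11 'd': at 4  ** P1@[11:11]
pos 12 'b': at 1 (via fail)
pos 13 'd': at 2  ** P1@[13:13]
pos 14 'a': at 3  ** P0@[12:14]
pos 15 'd': at 4 (via fail)  ** P1@[15:15]
pos 16 'c': at 0 (via fail)
pos 17 'd': at 4  ** P1@[17:17]
pos 18 'c': at 0 (via fail)
pos 19 'a': at 0
pos 20 'd': at 4  ** P1@[20:20]
pos 21 'b': at 1 (via fail)
pos 22 'd': at 2  ** P1@[22:22]
pos 23 'a': at 3  ** P0@[21:23]
pos 24 'd': at 4 (via fail)  ** P1@[24:24]
pos 25 'b': at 1 (via fail)
pos 26 'd': at 2  ** P1@[26:26]
pos 27 'c': at 0 (via fail)
pos 28 'a': at 0
pos 29 'b': at 1
pos 30 'b': at 1 (via fail)
pos 31 'd': at 2  ** P1@[31:31]
pos 32 'b': at 1 (via fail)
pos 33 'b': at 1 (via fail)
pos 34 'd': at 2  ** P1@[34:34]
pos 35 'a': at 3  ** P0@[33:35]
pos 36 'b': at 1 (via fail)
pos 37 'd': at 2  ** P1@[37:37]
pos 38 'a': at 3  ** P0@[36:38]
pos 39 'c': at 0 (via fail)
pos 40 'b': at 1
pos 41 'd': at 2  ** P1@[41:41]
pos 42 'a': at 3  ** P0@[40:42]
pos 43 'd': at 4 (via fail)  ** P1@[43:43]
pos 44 'a': at 0 (via fail)
pos 45 'd': at 4  ** P1@[45:45]
pos 46 'c': at 0 (via fail)
pos 47 'd': at 4  ** P1@[47:47]
pos 48 'b': at 1 (via fail)
pos 49 'a': at 0 (via fail)
pos 50 'd': at 4  ** P1@[50:50]
pos 51 'c': at 0 (via fail)
pos 52 'd': at 4  ** P1@[52:52]
pos 53 'd': at 4 (via fail)  ** P1@[53:53]
pos 54 'c': at 0 (via fail)
pos 55 'a': at 0
pos 56 'b': at 1
pos 57 'c': at 0 (via fail)
pos 58 'b': at 1
pos 59 'd': at 2  ** P1@[59:59]
pos 60 'a': at 3  ** P0@[58:60]
pos 61 'a': at 0 (via fail)
pos 62 'b': at 1
pos 63 'd': at 2  ** P1@[63:63]
pos 64 'a': at 3  ** P0@[62:64]
pos 65 'b': at 1 (via fail)
pos 66 'd': at 2  ** P1@[66:66]
pos 67 'b': at 1 (via fail)
pos 68 'd': at 2  ** P1@[68:68]

Matches: [[2,1],[3,0],[6,1],[11,1],[13,1],[14,0],[15,1],[17,1],[20,1],[22,1],[23,0],[24,1],[26,1],[31,1],[34,1],[35,0],[37,1],[38,0],[41,1],[42,0],[43,1],[45,1],[47,1],[50,1],[52,1],[53,1],[59,1],[60,0],[63,1],[64,0],[66,1],[68,1]]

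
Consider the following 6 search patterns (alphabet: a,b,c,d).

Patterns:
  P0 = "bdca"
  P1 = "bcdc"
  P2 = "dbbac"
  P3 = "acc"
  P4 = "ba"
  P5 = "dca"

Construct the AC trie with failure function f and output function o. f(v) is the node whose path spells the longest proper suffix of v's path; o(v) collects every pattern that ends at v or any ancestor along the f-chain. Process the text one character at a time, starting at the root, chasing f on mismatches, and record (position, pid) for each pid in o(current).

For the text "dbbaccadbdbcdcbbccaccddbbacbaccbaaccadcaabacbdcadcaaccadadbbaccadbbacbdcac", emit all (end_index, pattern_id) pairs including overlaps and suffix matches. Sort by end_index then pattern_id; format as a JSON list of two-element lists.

Construct AC machine:
Trie nodes:
  0='ε' goto a→13 b→1 d→8
  1='b' goto a→16 c→5 d→2
  2='bd' goto c→3
  3='bdc' goto a→4
  4='bdca' goto ·  ←P0
  5='bc' goto d→6
  6='bcd' goto c→7
  7='bcdc' goto ·  ←P1
  8='d' goto b→9 c→17
  9='db' goto b→10
  10='dbb' goto a→11
  11='dbba' goto c→12
  12='dbbac' goto ·  ←P2
  13='a' goto c→14
  14='ac' goto c→15
  15='acc' goto ·  ←P3
  16='ba' goto ·  ←P4
  17='dc' goto a→18
  18='dca' goto ·  ←P5

Failure links (BFS by depth):
  fail(1) 'b': from fail(0)=0 chase 'b': 0 ⇒ 0;  out=∅∪out(0)=∅
  fail(8) 'd': from fail(0)=0 chase 'd': 0 ⇒ 0;  out=∅∪out(0)=∅
  fail(13) 'a': from fail(0)=0 chase 'a': 0 ⇒ 0;  out=∅∪out(0)=∅
  fail(2) 'bd': from fail(1)=0 chase 'd': 0 ⇒ 8;  out=∅∪out(8)=∅
  fail(5) 'bc': from fail(1)=0 chase 'c': 0 ⇒ 0;  out=∅∪out(0)=∅
  fail(9) 'db': from fail(8)=0 chase 'b': 0 ⇒ 1;  out=∅∪out(1)=∅
  fail(14) 'ac': from fail(13)=0 chase 'c': 0 ⇒ 0;  out=∅∪out(0)=∅
  fail(16) 'ba': from fail(1)=0 chase 'a': 0 ⇒ 13;  out={4}∪out(13)={4}
  fail(17) 'dc': from fail(8)=0 chase 'c': 0 ⇒ 0;  out=∅∪out(0)=∅
  fail(3) 'bdc': from fail(2)=8 chase 'c': 8 ⇒ 17;  out=∅∪out(17)=∅
  fail(6) 'bcd': from fail(5)=0 chase 'd': 0 ⇒ 8;  out=∅∪out(8)=∅
  fail(10) 'dbb': from fail(9)=1 chase 'b': 1→0 ⇒ 1;  out=∅∪out(1)=∅
  fail(15) 'acc': from fail(14)=0 chase 'c': 0 ⇒ 0;  out={3}∪out(0)={3}
  fail(18) 'dca': from fail(17)=0 chase 'a': 0 ⇒ 13;  out={5}∪out(13)={5}
  fail(4) 'bdca': from fail(3)=17 chase 'a': 17 ⇒ 18;  out={0}∪out(18)={0,5}
  fail(7) 'bcdc': from fail(6)=8 chase 'c': 8 ⇒ 17;  out={1}∪out(17)={1}
  fail(11) 'dbba': from fail(10)=1 chase 'a': 1 ⇒ 16;  out=∅∪out(16)={4}
  fail(12) 'dbbac': from fail(11)=16 chase 'c': 16→13 ⇒ 14;  out={2}∪out(14)={2}

Run:
i=0 'd': node 0→8
i=1 'b': node 8→9
i=2 'b': node 9→10
i=3 'a': node 10→11  → match P4@[2:3]
i=4 'c': node 11→12  → match P2@[0:4]
i=5 'c': node 12→15 (fail-walked)  → match P3@[3:5]
i=6 'a': node 15→13 (fail-walked)
i=7 'd': node 13→8 (fail-walked)
i=8 'b': node 8→9
i=9 'd': node 9→2 (fail-walked)
i=10 'b': node 2→9 (fail-walked)
i=11 'c': node 9→5 (fail-walked)
i=12 'd': node 5→6
i=13 'c': node 6→7  → match P1@[10:13]
i=14 'b': node 7→1 (fail-walked)
i=15 'b': node 1→1 (fail-walked)
i=16 'c': node 1→5
i=17 'c': node 5→0 (fail-walked)
i=18 'a': node 0→13
i=19 'c': node 13→14
i=20 'c': node 14→15  → match P3@[18:20]
i=21 'd': node 15→8 (fail-walked)
i=22 'd': node 8→8 (fail-walked)
i=23 'b': node 8→9
i=24 'b': node 9→10
i=25 'a': node 10→11  → match P4@[24:25]
i=26 'c': node 11→12  → match P2@[22:26]
i=27 'b': node 12→1 (fail-walked)
i=28 'a': node 1→16  → match P4@[27:28]
i=29 'c': node 16→14 (fail-walked)
i=30 'c': node 14→15  → match P3@[28:30]
i=31 'b': node 15→1 (fail-walked)
i=32 'a': node 1→16  → match P4@[31:32]
i=33 'a': node 16→13 (fail-walked)
i=34 'c': node 13→14
i=35 'c': node 14→15  → match P3@[33:35]
i=36 'a': node 15→13 (fail-walked)
i=37 'd': node 13→8 (fail-walked)
i=38 'c': node 8→17
i=39 'a': node 17→18  → match P5@[37:39]
i=40 'a': node 18→13 (fail-walked)
i=41 'b': node 13→1 (fail-walked)
i=42 'a': node 1→16  → match P4@[41:42]
i=43 'c': node 16→14 (fail-walked)
i=44 'b': node 14→1 (fail-walked)
i=45 'd': node 1→2
i=46 'c': node 2→3
i=47 'a': node 3→4  → match P0@[44:47],P5@[45:47]
i=48 'd': node 4→8 (fail-walked)
i=49 'c': node 8→17
i=50 'a': node 17→18  → match P5@[48:50]
i=51 'a': node 18→13 (fail-walked)
i=52 'c': node 13→14
i=53 'c': node 14→15  → match P3@[51:53]
i=54 'a': node 15→13 (fail-walked)
i=55 'd': node 13→8 (fail-walked)
i=56 'a': node 8→13 (fail-walked)
i=57 'd': node 13→8 (fail-walked)
i=58 'b': node 8→9
i=59 'b': node 9→10
i=60 'a': node 10→11  → match P4@[59:60]
i=61 'c': node 11→12  → match P2@[57:61]
i=62 'c': node 12→15 (fail-walked)  → match P3@[60:62]
i=63 'a': node 15→13 (fail-walked)
i=64 'd': node 13→8 (fail-walked)
i=65 'b': node 8→9
i=66 'b': node 9→10
i=67 'a': node 10→11  → match P4@[66:67]
i=68 'c': node 11→12  → match P2@[64:68]
i=69 'b': node 12→1 (fail-walked)
i=70 'd': node 1→2
i=71 'c': node 2→3
i=72 'a': node 3→4  → match P0@[69:72],P5@[70:72]
i=73 'c': node 4→14 (fail-walked)

Matches: [[3,4],[4,2],[5,3],[13,1],[20,3],[25,4],[26,2],[28,4],[30,3],[32,4],[35,3],[39,5],[42,4],[47,0],[47,5],[50,5],[53,3],[60,4],[61,2],[62,3],[67,4],[68,2],[72,0],[72,5]]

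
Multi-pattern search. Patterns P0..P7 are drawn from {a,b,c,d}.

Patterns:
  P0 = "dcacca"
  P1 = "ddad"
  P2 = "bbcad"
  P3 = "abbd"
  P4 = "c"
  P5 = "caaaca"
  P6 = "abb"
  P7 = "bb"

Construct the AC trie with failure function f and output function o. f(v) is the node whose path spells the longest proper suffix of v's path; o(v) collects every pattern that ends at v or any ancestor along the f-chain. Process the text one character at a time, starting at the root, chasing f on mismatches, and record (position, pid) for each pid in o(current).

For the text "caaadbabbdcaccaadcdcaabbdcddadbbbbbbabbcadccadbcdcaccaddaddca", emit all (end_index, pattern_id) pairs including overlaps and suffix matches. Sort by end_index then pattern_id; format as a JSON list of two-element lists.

Build automaton:
Trie nodes:
  n0 'ε': a→15 b→10 c→19 d→1
  n1 'd': c→2 d→7
  n2 'dc': a→3
  n3 'dca': c→4
  n4 'dcac': c→5
  n5 'dcacc': a→6
  n6 'dcacca': ·  ←P0
  n7 'dd': a→8
  n8 'dda': d→9
  n9 'ddad': ·  ←P1
  n10 'b': b→11
  n11 'bb': c→12  ←P7
  n12 'bbc': a→13
  n13 'bbca': d→14
  n14 'bbcad': ·  ←P2
  n15 'a': b→16
  n16 'ab': b→17
  n17 'abb': d→18  ←P6
  n18 'abbd': ·  ←P3
  n19 'c': a→20  ←P4
  n20 'ca': a→21
  n21 'caa': a→22
  n22 'caaa': c→23
  n23 'caaac': a→24
  n24 'caaaca': ·  ←P5

BFS fail/out derivation:
  fail(1) 'd': from fail(0)=0 chase 'd': 0 ⇒ 0;  out=∅∪out(0)=∅
  fail(10) 'b': from fail(0)=0 chase 'b': 0 ⇒ 0;  out=∅∪out(0)=∅
  fail(15) 'a': from fail(0)=0 chase 'a': 0 ⇒ 0;  out=∅∪out(0)=∅
  fail(19) 'c': from fail(0)=0 chase 'c': 0 ⇒ 0;  out={4}∪out(0)={4}
  fail(2) 'dc': from fail(1)=0 chase 'c': 0 ⇒ 19;  out=∅∪out(19)={4}
  fail(7) 'dd': from fail(1)=0 chase 'd': 0 ⇒ 1;  out=∅∪out(1)=∅
  fail(11) 'bb': from fail(10)=0 chase 'b': 0 ⇒ 10;  out={7}∪out(10)={7}
  fail(16) 'ab': from fail(15)=0 chase 'b': 0 ⇒ 10;  out=∅∪out(10)=∅
  fail(20) 'ca': from fail(19)=0 chase 'a': 0 ⇒ 15;  out=∅∪out(15)=∅
  fail(3) 'dca': from fail(2)=19 chase 'a': 19 ⇒ 20;  out=∅∪out(20)=∅
  fail(8) 'dda': from fail(7)=1 chase 'a': 1→0 ⇒ 15;  out=∅∪out(15)=∅
  fail(12) 'bbc': from fail(11)=10 chase 'c': 10→0 ⇒ 19;  out=∅∪out(19)={4}
  fail(17) 'abb': from fail(16)=10 chase 'b': 10 ⇒ 11;  out={6}∪out(11)={6,7}
  fail(21) 'caa': from fail(20)=15 chase 'a': 15→0 ⇒ 15;  out=∅∪out(15)=∅
  fail(4) 'dcac': from fail(3)=20 chase 'c': 20→15→0 ⇒ 19;  out=∅∪out(19)={4}
  fail(9) 'ddad': from fail(8)=15 chase 'd': 15→0 ⇒ 1;  out={1}∪out(1)={1}
  fail(13) 'bbca': from fail(12)=19 chase 'a': 19 ⇒ 20;  out=∅∪out(20)=∅
  fail(18) 'abbd': from fail(17)=11 chase 'd': 11→10→0 ⇒ 1;  out={3}∪out(1)={3}
  fail(22) 'caaa': from fail(21)=15 chase 'a': 15→0 ⇒ 15;  out=∅∪out(15)=∅
  fail(5) 'dcacc': from fail(4)=19 chase 'c': 19→0 ⇒ 19;  out=∅∪out(19)={4}
  fail(14) 'bbcad': from fail(13)=20 chase 'd': 20→15→0 ⇒ 1;  out={2}∪out(1)={2}
  fail(23) 'caaac': from fail(22)=15 chase 'c': 15→0 ⇒ 19;  out=∅∪out(19)={4}
  fail(6) 'dcacca': from fail(5)=19 chase 'a': 19 ⇒ 20;  out={0}∪out(20)={0}
  fail(24) 'caaaca': from fail(23)=19 chase 'a': 19 ⇒ 20;  out={5}∪out(20)={5}

Scan:
[0] read 'c'  n0⇒n19  → match P4@[0:0]
[1] read 'a'  n19⇒n20
[2] read 'a'  n20⇒n21
[3] read 'a'  n21⇒n22
[4] read 'd'  n22⇒n1 ·f
[5] read 'b'  n1⇒n10 ·f
[6] read 'a'  n10⇒n15 ·f
[7] read 'b'  n15⇒n16
[8] read 'b'  n16⇒n17  → match P6@[6:8],P7@[7:8]
[9] read 'd'  n17⇒n18  → match P3@[6:9]
[10] read 'c'  n18⇒n2 ·f  → match P4@[10:10]
[11] read 'a'  n2⇒n3
[12] read 'c'  n3⇒n4  → match P4@[12:12]
[13] read 'c'  n4⇒n5  → match P4@[13:13]
[14] read 'a'  n5⇒n6  → match P0@[9:14]
[15] read 'a'  n6⇒n21 ·f
[16] read 'd'  n21⇒n1 ·f
[17] read 'c'  n1⇒n2  → match P4@[17:17]
[18] read 'd'  n2⇒n1 ·f
[19] read 'c'  n1⇒n2  → match P4@[19:19]
[20] read 'a'  n2⇒n3
[21] read 'a'  n3⇒n21 ·f
[22] read 'b'  n21⇒n16 ·f
[23] read 'b'  n16⇒n17  → match P6@[21:23],P7@[22:23]
[24] read 'd'  n17⇒n18  → match P3@[21:24]
[25] read 'c'  n18⇒n2 ·f  → match P4@[25:25]
[26] read 'd'  n2⇒n1 ·f
[27] read 'd'  n1⇒n7
[28] read 'a'  n7⇒n8
[29] read 'd'  n8⇒n9  → match P1@[26:29]
[30] read 'b'  n9⇒n10 ·f
[31] read 'b'  n10⇒n11  → match P7@[30:31]
[32] read 'b'  n11⇒n11 ·f  → match P7@[31:32]
[33] read 'b'  n11⇒n11 ·f  → match P7@[32:33]
[34] read 'b'  n11⇒n11 ·f  → match P7@[33:34]
[35] read 'b'  n11⇒n11 ·f  → match P7@[34:35]
[36] read 'a'  n11⇒n15 ·f
[37] read 'b'  n15⇒n16
[38] read 'b'  n16⇒n17  → match P6@[36:38],P7@[37:38]
[39] read 'c'  n17⇒n12 ·f  → match P4@[39:39]
[40] read 'a'  n12⇒n13
[41] read 'd'  n13⇒n14  → match P2@[37:41]
[42] read 'c'  n14⇒n2 ·f  → match P4@[42:42]
[43] read 'c'  n2⇒n19 ·f  → match P4@[43:43]
[44] read 'a'  n19⇒n20
[45] read 'd'  n20⇒n1 ·f
[46] read 'b'  n1⇒n10 ·f
[47] read 'c'  n10⇒n19 ·f  → match P4@[47:47]
[48] read 'd'  n19⇒n1 ·f
[49] read 'c'  n1⇒n2  → match P4@[49:49]
[50] read 'a'  n2⇒n3
[51] read 'c'  n3⇒n4  → match P4@[51:51]
[52] read 'c'  n4⇒n5  → match P4@[52:52]
[53] read 'a'  n5⇒n6  → match P0@[48:53]
[54] read 'd'  n6⇒n1 ·f
[55] read 'd'  n1⇒n7
[56] read 'a'  n7⇒n8
[57] read 'd'  n8⇒n9  → match P1@[54:57]
[58] read 'd'  n9⇒n7 ·f
[59] read 'c'  n7⇒n2 ·f  → match P4@[59:59]
[60] read 'a'  n2⇒n3

All matches (sorted): [[0,4],[8,6],[8,7],[9,3],[10,4],[12,4],[13,4],[14,0],[17,4],[19,4],[23,6],[23,7],[24,3],[25,4],[29,1],[31,7],[32,7],[33,7],[34,7],[35,7],[38,6],[38,7],[39,4],[41,2],[42,4],[43,4],[47,4],[49,4],[51,4],[52,4],[53,0],[57,1],[59,4]]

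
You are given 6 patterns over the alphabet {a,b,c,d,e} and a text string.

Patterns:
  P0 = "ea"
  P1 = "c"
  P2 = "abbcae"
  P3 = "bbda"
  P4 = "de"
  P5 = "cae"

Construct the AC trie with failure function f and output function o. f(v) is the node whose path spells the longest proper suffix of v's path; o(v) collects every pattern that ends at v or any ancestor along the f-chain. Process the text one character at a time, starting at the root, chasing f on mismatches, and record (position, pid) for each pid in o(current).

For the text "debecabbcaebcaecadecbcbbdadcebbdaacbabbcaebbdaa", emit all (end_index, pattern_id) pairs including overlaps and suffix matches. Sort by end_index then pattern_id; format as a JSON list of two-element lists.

Build automaton:
Trie (insert patterns):
  n0 'ε': a→4 b→10 c→3 d→14 e→1
  n1 'e': a→2
  n2 'ea': ·  [P0 ends]
  n3 'c': a→16  [P1 ends]
  n4 'a': b→5
  n5 'ab': b→6
  n6 'abb': c→7
  n7 'abbc': a→8
  n8 'abbca': e→9
  n9 'abbcae': ·  [P2 ends]
  n10 'b': b→11
  n11 'bb': d→12
  n12 'bbd': a→13
  n13 'bbda': ·  [P3 ends]
  n14 'd': e→15
  n15 'de': ·  [P4 ends]
  n16 'ca': e→17
  n17 'cae': ·  [P5 ends]

Failure links (BFS by depth):
  n1('e'): parent n0 fail=0; on 'e' 0 → fail=0;  out ∅∪∅=∅
  n3('c'): parent n0 fail=0; on 'c' 0 → fail=0;  out {1}∪∅={1}
  n4('a'): parent n0 fail=0; on 'a' 0 → fail=0;  out ∅∪∅=∅
  n10('b'): parent n0 fail=0; on 'b' 0 → fail=0;  out ∅∪∅=∅
  n14('d'): parent n0 fail=0; on 'd' 0 → fail=0;  out ∅∪∅=∅
  n2('ea'): parent n1 fail=0; on 'a' 0 → fail=4;  out {0}∪∅={0}
  n5('ab'): parent n4 fail=0; on 'b' 0 → fail=10;  out ∅∪∅=∅
  n11('bb'): parent n10 fail=0; on 'b' 0 → fail=10;  out ∅∪∅=∅
  n15('de'): parent n14 fail=0; on 'e' 0 → fail=1;  out {4}∪∅={4}
  n16('ca'): parent n3 fail=0; on 'a' 0 → fail=4;  out ∅∪∅=∅
  n6('abb'): parent n5 fail=10; on 'b' 10 → fail=11;  out ∅∪∅=∅
  n12('bbd'): parent n11 fail=10; on 'd' 10→0 → fail=14;  out ∅∪∅=∅
  n17('cae'): parent n16 fail=4; on 'e' 4→0 → fail=1;  out {5}∪∅={5}
  n7('abbc'): parent n6 fail=11; on 'c' 11→10→0 → fail=3;  out ∅∪{1}={1}
  n13('bbda'): parent n12 fail=14; on 'a' 14→0 → fail=4;  out {3}∪∅={3}
  n8('abbca'): parent n7 fail=3; on 'a' 3 → fail=16;  out ∅∪∅=∅
  n9('abbcae'): parent n8 fail=16; on 'e' 16 → fail=17;  out {2}∪{5}={2,5}

Scan:
i=0 'd': node 0→14
i=1 'e': node 14→15  ** P4@[0:1]
i=2 'b': node 15→10 (fail-walked)
i=3 'e': node 10→1 (fail-walked)
i=4 'c': node 1→3 (fail-walked)  ** P1@[4:4]
i=5 'a': node 3→16
i=6 'b': node 16→5 (fail-walked)
i=7 'b': node 5→6
i=8 'c': node 6→7  ** P1@[8:8]
i=9 'a': node 7→8
i=10 'e': node 8→9  ** P2@[5:10],P5@[8:10]
i=11 'b': node 9→10 (fail-walked)
i=12 'c': node 10→3 (fail-walked)  ** P1@[12:12]
i=13 'a': node 3→16
i=14 'e': node 16→17  ** P5@[12:14]
i=15 'c': node 17→3 (fail-walked)  ** P1@[15:15]
i=16 'a': node 3→16
i=17 'd': node 16→14 (fail-walked)
i=18 'e': node 14→15  ** P4@[17:18]
i=19 'c': node 15→3 (fail-walked)  ** P1@[19:19]
i=20 'b': node 3→10 (fail-walked)
i=21 'c': node 10→3 (fail-walked)  ** P1@[21:21]
i=22 'b': node 3→10 (fail-walked)
i=23 'b': node 10→11
i=24 'd': node 11→12
i=25 'a': node 12→13  ** P3@[22:25]
i=26 'd': node 13→14 (fail-walked)
i=27 'c': node 14→3 (fail-walked)  ** P1@[27:27]
i=28 'e': node 3→1 (fail-walked)
i=29 'b': node 1→10 (fail-walked)
i=30 'b': node 10→11
i=31 'd': node 11→12
i=32 'a': node 12→13  ** P3@[29:32]
i=33 'a': node 13→4 (fail-walked)
i=34 'c': node 4→3 (fail-walked)  ** P1@[34:34]
i=35 'b': node 3→10 (fail-walked)
i=36 'a': node 10→4 (fail-walked)
i=37 'b': node 4→5
i=38 'b': node 5→6
i=39 'c': node 6→7  ** P1@[39:39]
i=40 'a': node 7→8
i=41 'e': node 8→9  ** P2@[36:41],P5@[39:41]
i=42 'b': node 9→10 (fail-walked)
i=43 'b': node 10→11
i=44 'd': node 11→12
i=45 'a': node 12→13  ** P3@[42:45]
i=46 'a': node 13→4 (fail-walked)

Matches: [[1,4],[4,1],[8,1],[10,2],[10,5],[12,1],[14,5],[15,1],[18,4],[19,1],[21,1],[25,3],[27,1],[32,3],[34,1],[39,1],[41,2],[41,5],[45,3]]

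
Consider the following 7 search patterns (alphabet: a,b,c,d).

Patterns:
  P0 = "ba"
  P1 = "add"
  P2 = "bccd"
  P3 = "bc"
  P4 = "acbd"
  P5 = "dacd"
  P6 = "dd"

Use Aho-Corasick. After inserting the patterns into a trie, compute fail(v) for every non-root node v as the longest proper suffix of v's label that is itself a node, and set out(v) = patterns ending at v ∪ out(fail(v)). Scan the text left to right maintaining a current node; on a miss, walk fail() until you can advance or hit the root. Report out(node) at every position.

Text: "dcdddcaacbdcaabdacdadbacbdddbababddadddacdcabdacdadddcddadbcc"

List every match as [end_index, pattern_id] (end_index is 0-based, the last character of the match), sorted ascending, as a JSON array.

Build:
Trie (insert patterns):
  n0 'ε': a→3 b→1 d→12
  n1 'b': a→2 c→6
  n2 'ba': ·  [P0 ends]
  n3 'a': c→9 d→4
  n4 'ad': d→5
  n5 'add': ·  [P1 ends]
  n6 'bc': c→7  [P3 ends]
  n7 'bcc': d→8
  n8 'bccd': ·  [P2 ends]
  n9 'ac': b→10
  n10 'acb': d→11
  n11 'acbd': ·  [P4 ends]
  n12 'd': a→13 d→16
  n13 'da': c→14
  n14 'dac': d→15
  n15 'dacd': ·  [P5 ends]
  n16 'dd': ·  [P6 ends]

BFS fail/out derivation:
  n1('b'): parent n0 fail=0; on 'b' 0 → fail=0;  out ∅∪∅=∅
  n3('a'): parent n0 fail=0; on 'a' 0 → fail=0;  out ∅∪∅=∅
  n12('d'): parent n0 fail=0; on 'd' 0 → fail=0;  out ∅∪∅=∅
  n2('ba'): parent n1 fail=0; on 'a' 0 → fail=3;  out {0}∪∅={0}
  n4('ad'): parent n3 fail=0; on 'd' 0 → fail=12;  out ∅∪∅=∅
  n6('bc'): parent n1 fail=0; on 'c' 0 → fail=0;  out {3}∪∅={3}
  n9('ac'): parent n3 fail=0; on 'c' 0 → fail=0;  out ∅∪∅=∅
  n13('da'): parent n12 fail=0; on 'a' 0 → fail=3;  out ∅∪∅=∅
  n16('dd'): parent n12 fail=0; on 'd' 0 → fail=12;  out {6}∪∅={6}
  n5('add'): parent n4 fail=12; on 'd' 12 → fail=16;  out {1}∪{6}={1,6}
  n7('bcc'): parent n6 fail=0; on 'c' 0 → fail=0;  out ∅∪∅=∅
  n10('acb'): parent n9 fail=0; on 'b' 0 → fail=1;  out ∅∪∅=∅
  n14('dac'): parent n13 fail=3; on 'c' 3 → fail=9;  out ∅∪∅=∅
  n8('bccd'): parent n7 fail=0; on 'd' 0 → fail=12;  out {2}∪∅={2}
  n11('acbd'): parent n10 fail=1; on 'd' 1→0 → fail=12;  out {4}∪∅={4}
  n15('dacd'): parent n14 fail=9; on 'd' 9→0 → fail=12;  out {5}∪∅={5}

Scan:
pos 0 'd': at 12
pos 1 'c': at 0 ·f
pos 2 'd': at 12
pos 3 'd': at 16  → match P6@[2:3]
pos 4 'd': at 16 ·f  → match P6@[3:4]
pos 5 'c': at 0 ·f
pos 6 'a': at 3
pos 7 'a': at 3 ·f
pos 8 'c': at 9
pos 9 'b': at 10
pos 10 'd': at 11  → match P4@[7:10]
pos 11 'c': at 0 ·f
pos 12 'a': at 3
pos 13 'a': at 3 ·f
pos 14 'b': at 1 ·f
pos 15 'd': at 12 ·f
pos 16 'a': at 13
pos 17 'c': at 14
pos 18 'd': at 15  → match P5@[15:18]
pos 19 'a': at 13 ·f
pos 20 'd': at 4 ·f
pos 21 'b': at 1 ·f
pos 22 'a': at 2  → match P0@[21:22]
pos 23 'c': at 9 ·f
pos 24 'b': at 10
pos 25 'd': at 11  → match P4@[22:25]
pos 26 'd': at 16 ·f  → match P6@[25:26]
pos 27 'd': at 16 ·f  → match P6@[26:27]
pos 28 'b': at 1 ·f
pos 29 'a': at 2  → match P0@[28:29]
pos 30 'b': at 1 ·f
pos 31 'a': at 2  → match P0@[30:31]
pos 32 'b': at 1 ·f
pos 33 'd': at 12 ·f
pos 34 'd': at 16  → match P6@[33:34]
pos 35 'a': at 13 ·f
pos 36 'd': at 4 ·f
pos 37 'd': at 5  → match P1@[35:37],P6@[36:37]
pos 38 'd': at 16 ·f  → match P6@[37:38]
pos 39 'a': at 13 ·f
pos 40 'c': at 14
pos 41 'd': at 15  → match P5@[38:41]
pos 42 'c': at 0 ·f
pos 43 'a': at 3
pos 44 'b': at 1 ·f
pos 45 'd': at 12 ·f
pos 46 'a': at 13
pos 47 'c': at 14
pos 48 'd': at 15  → match P5@[45:48]
pos 49 'a': at 13 ·f
pos 50 'd': at 4 ·f
pos 51 'd': at 5  → match P1@[49:51],P6@[50:51]
pos 52 'd': at 16 ·f  → match P6@[51:52]
pos 53 'c': at 0 ·f
pos 54 'd': at 12
pos 55 'd': at 16  → match P6@[54:55]
pos 56 'a': at 13 ·f
pos 57 'd': at 4 ·f
pos 58 'b': at 1 ·f
pos 59 'c': at 6  → match P3@[58:59]
pos 60 'c': at 7

Matches: [[3,6],[4,6],[10,4],[18,5],[22,0],[25,4],[26,6],[27,6],[29,0],[31,0],[34,6],[37,1],[37,6],[38,6],[41,5],[48,5],[51,1],[51,6],[52,6],[55,6],[59,3]]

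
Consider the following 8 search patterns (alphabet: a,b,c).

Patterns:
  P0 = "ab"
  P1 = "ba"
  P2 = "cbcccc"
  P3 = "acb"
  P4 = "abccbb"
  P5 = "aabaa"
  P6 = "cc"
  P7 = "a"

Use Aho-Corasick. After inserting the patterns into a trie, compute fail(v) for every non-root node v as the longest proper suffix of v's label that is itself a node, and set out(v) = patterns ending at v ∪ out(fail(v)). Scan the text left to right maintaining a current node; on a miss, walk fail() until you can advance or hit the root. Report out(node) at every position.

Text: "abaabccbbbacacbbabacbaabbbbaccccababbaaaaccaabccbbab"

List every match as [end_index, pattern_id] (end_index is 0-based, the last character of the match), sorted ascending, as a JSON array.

Construct AC machine:
Trie (insert patterns):
  n0 'ε': a→1 b→3 c→5
  n1 'a': a→17 b→2 c→11  [P7 ends]
  n2 'ab': c→13  [P0 ends]
  n3 'b': a→4
  n4 'ba': ·  [P1 ends]
  n5 'c': b→6 c→21
  n6 'cb': c→7
  n7 'cbc': c→8
  n8 'cbcc': c→9
  n9 'cbccc': c→10
  n10 'cbcccc': ·  [P2 ends]
  n11 'ac': b→12
  n12 'acb': ·  [P3 ends]
  n13 'abc': c→14
  n14 'abcc': b→15
  n15 'abccb': b→16
  n16 'abccbb': ·  [P4 ends]
  n17 'aa': b→18
  n18 'aab': a→19
  n19 'aaba': a→20
  n20 'aabaa': ·  [P5 ends]
  n21 'cc': ·  [P6 ends]

BFS fail/out derivation:
  n1('a'): parent n0 fail=0; on 'a' 0 → fail=0;  out {7}∪∅={7}
  n3('b'): parent n0 fail=0; on 'b' 0 → fail=0;  out ∅∪∅=∅
  n5('c'): parent n0 fail=0; on 'c' 0 → fail=0;  out ∅∪∅=∅
  n2('ab'): parent n1 fail=0; on 'b' 0 → fail=3;  out {0}∪∅={0}
  n4('ba'): parent n3 fail=0; on 'a' 0 → fail=1;  out {1}∪{7}={1,7}
  n6('cb'): parent n5 fail=0; on 'b' 0 → fail=3;  out ∅∪∅=∅
  n11('ac'): parent n1 fail=0; on 'c' 0 → fail=5;  out ∅∪∅=∅
  n17('aa'): parent n1 fail=0; on 'a' 0 → fail=1;  out ∅∪{7}={7}
  n21('cc'): parent n5 fail=0; on 'c' 0 → fail=5;  out {6}∪∅={6}
  n7('cbc'): parent n6 fail=3; on 'c' 3→0 → fail=5;  out ∅∪∅=∅
  n12('acb'): parent n11 fail=5; on 'b' 5 → fail=6;  out {3}∪∅={3}
  n13('abc'): parent n2 fail=3; on 'c' 3→0 → fail=5;  out ∅∪∅=∅
  n18('aab'): parent n17 fail=1; on 'b' 1 → fail=2;  out ∅∪{0}={0}
  n8('cbcc'): parent n7 fail=5; on 'c' 5 → fail=21;  out ∅∪{6}={6}
  n14('abcc'): parent n13 fail=5; on 'c' 5 → fail=21;  out ∅∪{6}={6}
  n19('aaba'): parent n18 fail=2; on 'a' 2→3 → fail=4;  out ∅∪{1,7}={1,7}
  n9('cbccc'): parent n8 fail=21; on 'c' 21→5 → fail=21;  out ∅∪{6}={6}
  n15('abccb'): parent n14 fail=21; on 'b' 21→5 → fail=6;  out ∅∪∅=∅
  n20('aabaa'): parent n19 fail=4; on 'a' 4→1 → fail=17;  out {5}∪{7}={5,7}
  n10('cbcccc'): parent n9 fail=21; on 'c' 21→5 → fail=21;  out {2}∪{6}={2,6}
  n16('abccbb'): parent n15 fail=6; on 'b' 6→3→0 → fail=3;  out {4}∪∅={4}

Run:
i=0 'a': node 0→1  emit P7@[0:0]
i=1 'b': node 1→2  emit P0@[0:1]
i=2 'a': node 2→4 (via fail)  emit P1@[1:2],P7@[2:2]
i=3 'a': node 4→17 (via fail)  emit P7@[3:3]
i=4 'b': node 17→18  emit P0@[3:4]
i=5 'c': node 18→13 (via fail)
i=6 'c': node 13→14  emit P6@[5:6]
i=7 'b': node 14→15
i=8 'b': node 15→16  emit P4@[3:8]
i=9 'b': node 16→3 (via fail)
i=10 'a': node 3→4  emit P1@[9:10],P7@[10:10]
i=11 'c': node 4→11 (via fail)
i=12 'a': node 11→1 (via fail)  emit P7@[12:12]
i=13 'c': node 1→11
i=14 'b': node 11→12  emit P3@[12:14]
i=15 'b': node 12→3 (via fail)
i=16 'a': node 3→4  emit P1@[15:16],P7@[16:16]
i=17 'b': node 4→2 (via fail)  emit P0@[16:17]
i=18 'a': node 2→4 (via fail)  emit P1@[17:18],P7@[18:18]
i=19 'c': node 4→11 (via fail)
i=20 'b': node 11→12  emit P3@[18:20]
i=21 'a': node 12→4 (via fail)  emit P1@[20:21],P7@[21:21]
i=22 'a': node 4→17 (via fail)  emit P7@[22:22]
i=23 'b': node 17→18  emit P0@[22:23]
i=24 'b': node 18→3 (via fail)
i=25 'b': node 3→3 (via fail)
i=26 'b': node 3→3 (via fail)
i=27 'a': node 3→4  emit P1@[26:27],P7@[27:27]
i=28 'c': node 4→11 (via fail)
i=29 'c': node 11→21 (via fail)  emit P6@[28:29]
i=30 'c': node 21→21 (via fail)  emit P6@[29:30]
i=31 'c': node 21→21 (via fail)  emit P6@[30:31]
i=32 'a': node 21→1 (via fail)  emit P7@[32:32]
i=33 'b': node 1→2  emit P0@[32:33]
i=34 'a': node 2→4 (via fail)  emit P1@[33:34],P7@[34:34]
i=35 'b': node 4→2 (via fail)  emit P0@[34:35]
i=36 'b': node 2→3 (via fail)
i=37 'a': node 3→4  emit P1@[36:37],P7@[37:37]
i=38 'a': node 4→17 (via fail)  emit P7@[38:38]
i=39 'a': node 17→17 (via fail)  emit P7@[39:39]
i=40 'a': node 17→17 (via fail)  emit P7@[40:40]
i=41 'c': node 17→11 (via fail)
i=42 'c': node 11→21 (via fail)  emit P6@[41:42]
i=43 'a': node 21→1 (via fail)  emit P7@[43:43]
i=44 'a': node 1→17  emit P7@[44:44]
i=45 'b': node 17→18  emit P0@[44:45]
i=46 'c': node 18→13 (via fail)
i=47 'c': node 13→14  emit P6@[46:47]
i=48 'b': node 14→15
i=49 'b': node 15→16  emit P4@[44:49]
i=50 'a': node 16→4 (via fail)  emit P1@[49:50],P7@[50:50]
i=51 'b': node 4→2 (via fail)  emit P0@[50:51]

All matches (sorted): [[0,7],[1,0],[2,1],[2,7],[3,7],[4,0],[6,6],[8,4],[10,1],[10,7],[12,7],[14,3],[16,1],[16,7],[17,0],[18,1],[18,7],[20,3],[21,1],[21,7],[22,7],[23,0],[27,1],[27,7],[29,6],[30,6],[31,6],[32,7],[33,0],[34,1],[34,7],[35,0],[37,1],[37,7],[38,7],[39,7],[40,7],[42,6],[43,7],[44,7],[45,0],[47,6],[49,4],[50,1],[50,7],[51,0]]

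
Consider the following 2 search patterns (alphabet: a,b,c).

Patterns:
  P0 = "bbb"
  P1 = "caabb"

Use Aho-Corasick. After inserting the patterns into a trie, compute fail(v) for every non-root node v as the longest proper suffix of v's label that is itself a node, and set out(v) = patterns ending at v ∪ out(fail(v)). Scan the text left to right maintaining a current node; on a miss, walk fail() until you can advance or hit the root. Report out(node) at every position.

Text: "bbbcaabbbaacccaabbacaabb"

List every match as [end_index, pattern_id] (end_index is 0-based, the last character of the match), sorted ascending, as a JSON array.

Construct AC machine:
Trie (insert patterns):
  0='ε' goto b→1 c→4
  1='b' goto b→2
  2='bb' goto b→3
  3='bbb' goto ·  [P0 ends]
  4='c' goto a→5
  5='ca' goto a→6
  6='caa' goto b→7
  7='caab' goto b→8
  8='caabb' goto ·  [P1 ends]

Failure links (BFS by depth):
  n1('b'): parent n0 fail=0; on 'b' 0 → fail=0;  out ∅∪∅=∅
  n4('c'): parent n0 fail=0; on 'c' 0 → fail=0;  out ∅∪∅=∅
  n2('bb'): parent n1 fail=0; on 'b' 0 → fail=1;  out ∅∪∅=∅
  n5('ca'): parent n4 fail=0; on 'a' 0 → fail=0;  out ∅∪∅=∅
  n3('bbb'): parent n2 fail=1; on 'b' 1 → fail=2;  out {0}∪∅={0}
  n6('caa'): parent n5 fail=0; on 'a' 0 → fail=0;  out ∅∪∅=∅
  n7('caab'): parent n6 fail=0; on 'b' 0 → fail=1;  out ∅∪∅=∅
  n8('caabb'): parent n7 fail=1; on 'b' 1 → fail=2;  out {1}∪∅={1}

Scan:
pos 0 'b': at 1
pos 1 'b': at 2
pos 2 'b': at 3  → match P0@[0:2]
pos 3 'c': at 4 ·f
pos 4 'a': at 5
pos 5 'a': at 6
pos 6 'b': at 7
pos 7 'b': at 8  → match P1@[3:7]
pos 8 'b': at 3 ·f  → match P0@[6:8]
pos 9 'a': at 0 ·f
pos 10 'a': at 0
pos 11 'c': at 4
pos 12 'c': at 4 ·f
pos 13 'c': at 4 ·f
pos 14 'a': at 5
pos 15 'a': at 6
pos 16 'b': at 7
pos 17 'b': at 8  → match P1@[13:17]
pos 18 'a': at 0 ·f
pos 19 'c': at 4
pos 20 'a': at 5
pos 21 'a': at 6
pos 22 'b': at 7
pos 23 'b': at 8  → match P1@[19:23]

All matches (sorted): [[2,0],[7,1],[8,0],[17,1],[23,1]]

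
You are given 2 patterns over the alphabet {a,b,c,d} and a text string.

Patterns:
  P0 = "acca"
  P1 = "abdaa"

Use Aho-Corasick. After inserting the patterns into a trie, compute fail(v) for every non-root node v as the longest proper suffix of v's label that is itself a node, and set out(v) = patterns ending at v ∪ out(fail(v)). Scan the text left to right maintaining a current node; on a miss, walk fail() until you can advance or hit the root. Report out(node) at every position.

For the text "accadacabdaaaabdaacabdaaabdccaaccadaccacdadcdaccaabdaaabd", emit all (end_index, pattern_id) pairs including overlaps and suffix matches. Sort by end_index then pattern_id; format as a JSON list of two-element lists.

Build automaton:
Trie (insert patterns):
  0='ε' goto a→1
  1='a' goto b→5 c→2
  2='ac' goto c→3
  3='acc' goto a→4
  4='acca' goto ·  ←P0
  5='ab' goto d→6
  6='abd' goto a→7
  7='abda' goto a→8
  8='abdaa' goto ·  ←P1

BFS fail/out derivation:
  fail(1) 'a': from fail(0)=0 chase 'a': 0 ⇒ 0;  out=∅∪out(0)=∅
  fail(2) 'ac': from fail(1)=0 chase 'c': 0 ⇒ 0;  out=∅∪out(0)=∅
  fail(5) 'ab': from fail(1)=0 chase 'b': 0 ⇒ 0;  out=∅∪out(0)=∅
  fail(3) 'acc': from fail(2)=0 chase 'c': 0 ⇒ 0;  out=∅∪out(0)=∅
  fail(6) 'abd': from fail(5)=0 chase 'd': 0 ⇒ 0;  out=∅∪out(0)=∅
  fail(4) 'acca': from fail(3)=0 chase 'a': 0 ⇒ 1;  out={0}∪out(1)={0}
  fail(7) 'abda': from fail(6)=0 chase 'a': 0 ⇒ 1;  out=∅∪out(1)=∅
  fail(8) 'abdaa': from fail(7)=1 chase 'a': 1→0 ⇒ 1;  out={1}∪out(1)={1}

Text stream:
pos 0 'a': at 1
pos 1 'c': at 2
pos 2 'c': at 3
pos 3 'a': at 4  ** P0@[0:3]
pos 4 'd': at 0 (fail-walked)
pos 5 'a': at 1
pos 6 'c': at 2
pos 7 'a': at 1 (fail-walked)
pos 8 'b': at 5
pos 9 'd': at 6
pos 10 'a': at 7
pos 11 'a': at 8  ** P1@[7:11]
pos 12 'a': at 1 (fail-walked)
pos 13 'a': at 1 (fail-walked)
pos 14 'b': at 5
pos 15 'd': at 6
pos 16 'a': at 7
pos 17 'a': at 8  ** P1@[13:17]
pos 18 'c': at 2 (fail-walked)
pos 19 'a': at 1 (fail-walked)
pos 20 'b': at 5
pos 21 'd': at 6
pos 22 'a': at 7
pos 23 'a': at 8  ** P1@[19:23]
pos 24 'a': at 1 (fail-walked)
pos 25 'b': at 5
pos 26 'd': at 6
pos 27 'c': at 0 (fail-walked)
pos 28 'c': at 0
pos 29 'a': at 1
pos 30 'a': at 1 (fail-walked)
pos 31 'c': at 2
pos 32 'c': at 3
pos 33 'a': at 4  ** P0@[30:33]
pos 34 'd': at 0 (fail-walked)
pos 35 'a': at 1
pos 36 'c': at 2
pos 37 'c': at 3
pos 38 'a': at 4  ** P0@[35:38]
pos 39 'c': at 2 (fail-walked)
pos 40 'd': at 0 (fail-walked)
pos 41 'a': at 1
pos 42 'd': at 0 (fail-walked)
pos 43 'c': at 0
pos 44 'd': at 0
pos 45 'a': at 1
pos 46 'c': at 2
pos 47 'c': at 3
pos 48 'a': at 4  ** P0@[45:48]
pos 49 'a': at 1 (fail-walked)
pos 50 'b': at 5
pos 51 'd': at 6
pos 52 'a': at 7
pos 53 'a': at 8  ** P1@[49:53]
pos 54 'a': at 1 (fail-walked)
pos 55 'b': at 5
pos 56 'd': at 6

All matches (sorted): [[3,0],[11,1],[17,1],[23,1],[33,0],[38,0],[48,0],[53,1]]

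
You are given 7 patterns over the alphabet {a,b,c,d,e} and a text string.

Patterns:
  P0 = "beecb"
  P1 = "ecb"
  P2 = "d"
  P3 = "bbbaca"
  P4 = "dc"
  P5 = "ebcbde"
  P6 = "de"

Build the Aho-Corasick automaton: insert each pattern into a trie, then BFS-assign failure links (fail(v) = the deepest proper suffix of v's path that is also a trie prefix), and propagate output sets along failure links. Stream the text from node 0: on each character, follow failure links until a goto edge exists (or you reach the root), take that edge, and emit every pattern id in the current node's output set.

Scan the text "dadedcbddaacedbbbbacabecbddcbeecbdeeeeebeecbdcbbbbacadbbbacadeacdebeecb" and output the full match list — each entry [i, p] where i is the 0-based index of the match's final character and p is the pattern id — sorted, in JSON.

Construct AC machine:
Trie (insert patterns):
  0='ε' goto b→1 d→9 e→6
  1='b' goto b→10 e→2
  2='be' goto e→3
  3='bee' goto c→4
  4='beec' goto b→5
  5='beecb' goto ·  ←P0
  6='e' goto b→16 c→7
  7='ec' goto b→8
  8='ecb' goto ·  ←P1
  9='d' goto c→15 e→21  ←P2
  10='bb' goto b→11
  11='bbb' goto a→12
  12='bbba' goto c→13
  13='bbbac' goto a→14
  14='bbbaca' goto ·  ←P3
  15='dc' goto ·  ←P4
  16='eb' goto c→17
  17='ebc' goto b→18
  18='ebcb' goto d→19
  19='ebcbd' goto e→20
  20='ebcbde' goto ·  ←P5
  21='de' goto ·  ←P6

Failure links (BFS by depth):
  n1('b'): parent n0 fail=0; on 'b' 0 → fail=0;  out ∅∪∅=∅
  n6('e'): parent n0 fail=0; on 'e' 0 → fail=0;  out ∅∪∅=∅
  n9('d'): parent n0 fail=0; on 'd' 0 → fail=0;  out {2}∪∅={2}
  n2('be'): parent n1 fail=0; on 'e' 0 → fail=6;  out ∅∪∅=∅
  n7('ec'): parent n6 fail=0; on 'c' 0 → fail=0;  out ∅∪∅=∅
  n10('bb'): parent n1 fail=0; on 'b' 0 → fail=1;  out ∅∪∅=∅
  n15('dc'): parent n9 fail=0; on 'c' 0 → fail=0;  out {4}∪∅={4}
  n16('eb'): parent n6 fail=0; on 'b' 0 → fail=1;  out ∅∪∅=∅
  n21('de'): parent n9 fail=0; on 'e' 0 → fail=6;  out {6}∪∅={6}
  n3('bee'): parent n2 fail=6; on 'e' 6→0 → fail=6;  out ∅∪∅=∅
  n8('ecb'): parent n7 fail=0; on 'b' 0 → fail=1;  out {1}∪∅={1}
  n11('bbb'): parent n10 fail=1; on 'b' 1 → fail=10;  out ∅∪∅=∅
  n17('ebc'): parent n16 fail=1; on 'c' 1→0 → fail=0;  out ∅∪∅=∅
  n4('beec'): parent n3 fail=6; on 'c' 6 → fail=7;  out ∅∪∅=∅
  n12('bbba'): parent n11 fail=10; on 'a' 10→1→0 → fail=0;  out ∅∪∅=∅
  n18('ebcb'): parent n17 fail=0; on 'b' 0 → fail=1;  out ∅∪∅=∅
  n5('beecb'): parent n4 fail=7; on 'b' 7 → fail=8;  out {0}∪{1}={0,1}
  n13('bbbac'): parent n12 fail=0; on 'c' 0 → fail=0;  out ∅∪∅=∅
  n19('ebcbd'): parent n18 fail=1; on 'd' 1→0 → fail=9;  out ∅∪{2}={2}
  n14('bbbaca'): parent n13 fail=0; on 'a' 0 → fail=0;  out {3}∪∅={3}
  n20('ebcbde'): parent n19 fail=9; on 'e' 9 → fail=21;  out {5}∪{6}={5,6}

Run:
pos 0 'd': at 9  → match P2@[0:0]
pos 1 'a': at 0 (via fail)
pos 2 'd': at 9  → match P2@[2:2]
pos 3 'e': at 21  → match P6@[2:3]
pos 4 'd': at 9 (via fail)  → match P2@[4:4]
pos 5 'c': at 15  → match P4@[4:5]
pos 6 'b': at 1 (via fail)
pos 7 'd': at 9 (via fail)  → match P2@[7:7]
pos 8 'd': at 9 (via fail)  → match P2@[8:8]
pos 9 'a': at 0 (via fail)
pos 10 'a': at 0
pos 11 'c': at 0
pos 12 'e': at 6
pos 13 'd': at 9 (via fail)  → match P2@[13:13]
pos 14 'b': at 1 (via fail)
pos 15 'b': at 10
pos 16 'b': at 11
pos 17 'b': at 11 (via fail)
pos 18 'a': at 12
pos 19 'c': at 13
pos 20 'a': at 14  → match P3@[15:20]
pos 21 'b': at 1 (via fail)
pos 22 'e': at 2
pos 23 'c': at 7 (via fail)
pos 24 'b': at 8  → match P1@[22:24]
pos 25 'd': at 9 (via fail)  → match P2@[25:25]
pos 26 'd': at 9 (via fail)  → match P2@[26:26]
pos 27 'c': at 15  → match P4@[26:27]
pos 28 'b': at 1 (via fail)
pos 29 'e': at 2
pos 30 'e': at 3
pos 31 'c': at 4
pos 32 'b': at 5  → match P0@[28:32],P1@[30:32]
pos 33 'd': at 9 (via fail)  → match P2@[33:33]
pos 34 'e': at 21  → match P6@[33:34]
pos 35 'e': at 6 (via fail)
pos 36 'e': at 6 (via fail)
pos 37 'e': at 6 (via fail)
pos 38 'e': at 6 (via fail)
pos 39 'b': at 16
pos 40 'e': at 2 (via fail)
pos 41 'e': at 3
pos 42 'c': at 4
pos 43 'b': at 5  → match P0@[39:43],P1@[41:43]
pos 44 'd': at 9 (via fail)  → match P2@[44:44]
pos 45 'c': at 15  → match P4@[44:45]
pos 46 'b': at 1 (via fail)
pos 47 'b': at 10
pos 48 'b': at 11
pos 49 'b': at 11 (via fail)
pos 50 'a': at 12
pos 51 'c': at 13
pos 52 'a': at 14  → match P3@[47:52]
pos 53 'd': at 9 (via fail)  → match P2@[53:53]
pos 54 'b': at 1 (via fail)
pos 55 'b': at 10
pos 56 'b': at 11
pos 57 'a': at 12
pos 58 'c': at 13
pos 59 'a': at 14  → match P3@[54:59]
pos 60 'd': at 9 (via fail)  → match P2@[60:60]
pos 61 'e': at 21  → match P6@[60:61]
pos 62 'a': at 0 (via fail)
pos 63 'c': at 0
pos 64 'd': at 9  → match P2@[64:64]
pos 65 'e': at 21  → match P6@[64:65]
pos 66 'b': at 16 (via fail)
pos 67 'e': at 2 (via fail)
pos 68 'e': at 3
pos 69 'c': at 4
pos 70 'b': at 5  → match P0@[66:70],P1@[68:70]

All matches (sorted): [[0,2],[2,2],[3,6],[4,2],[5,4],[7,2],[8,2],[13,2],[20,3],[24,1],[25,2],[26,2],[27,4],[32,0],[32,1],[33,2],[34,6],[43,0],[43,1],[44,2],[45,4],[52,3],[53,2],[59,3],[60,2],[61,6],[64,2],[65,6],[70,0],[70,1]]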